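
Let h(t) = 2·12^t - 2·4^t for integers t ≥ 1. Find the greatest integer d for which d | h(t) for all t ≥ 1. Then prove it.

d = 16

Computing the first values: h(1) = 16 and h(2) = 256; gcd(16, 256) = 16, so d ≤ 16.
We prove 16 | 2·12^t - 2·4^t for all t ≥ 1 by induction on t.
When t = 1: h(1) = 16 = 16·(1), so 16 | h(1).
Inductive step: assume the claim holds for t = k, i.e. 16 | h(k). Then
h(k+1) − 12·h(k) = (2·12^(k+1) - 2·4^(k+1)) − 12·(2·12^k - 2·4^k) = (-2)·4^k·(4 − 12) = (16)·4^k. Since 16 | h(k) by the inductive hypothesis, 16 | 12·h(k); and 16 | 16 since 16 = 16·1. Therefore 16 | h(k+1).
By induction, the statement is established for all t ≥ 1.
Therefore the largest such d is 16.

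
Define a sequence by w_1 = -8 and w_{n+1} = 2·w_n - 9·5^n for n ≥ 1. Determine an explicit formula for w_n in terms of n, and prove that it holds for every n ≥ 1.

Computing the first terms: w_1 = -8, w_2 = -61, w_3 = -347. This suggests w_n = 7·2^(n - 1) - 3·5^n.
Base case (n = 1): the formula gives -8 = -8 = w_1.
Suppose the result is true for n = j, so w_j = 7·2^(j - 1) - 3·5^j.
Then w_{j+1} = 2·w_j - 9·5^j = 2·(7·2^(j - 1) - 3·5^j) - 9·5^j = 7·2^j - 3·5^(j + 1) = 7·2^((j+1) - 1) - 3·5^(j+1),
which is the claimed formula at n = j+1.
This completes the induction.

w_n = 7·2^(n - 1) - 3·5^n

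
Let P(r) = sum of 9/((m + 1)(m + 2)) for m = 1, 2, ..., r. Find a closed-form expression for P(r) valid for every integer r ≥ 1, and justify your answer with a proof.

We claim P(r) = 9r/(2(r + 2)) for all r ≥ 1.
Base step (r = 1): P(1) = 3/2, and the closed form gives 3/2. They agree.
Inductive step: suppose the statement holds for some m ≥ 1, so P(m) = 9m/(2(m + 2)).
Then P(m+1) = P(m) + (9/((m + 2)(m + 3))) = (9m/(2(m + 2))) + (9/((m + 2)(m + 3))).
Simplifying, P(m+1) = 9(m + 1)/(2(m + 3)) = 9(m+1)/(2((m+1) + 2)),
which is the closed form with r = m+1.
By induction, the statement is established for all r ≥ 1.

P(r) = 9r/(2(r + 2))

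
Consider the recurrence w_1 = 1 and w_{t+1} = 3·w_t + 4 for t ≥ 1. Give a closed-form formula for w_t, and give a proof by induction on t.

Computing the first terms: w_1 = 1, w_2 = 7, w_3 = 25. This suggests w_t = 3^t - 2.
Base case (t = 1): the formula gives 1 = 1 = w_1.
For the inductive step, assume it holds for an arbitrary m ≥ 1, so w_m = 3^m - 2.
Then w_{m+1} = 3·w_m + 4 = 3·(3^m - 2) + 4 = 3^(m + 1) - 2,
which is the claimed formula at t = m+1.
By the principle of mathematical induction, the result holds for all t ≥ 1.

w_t = 3^t - 2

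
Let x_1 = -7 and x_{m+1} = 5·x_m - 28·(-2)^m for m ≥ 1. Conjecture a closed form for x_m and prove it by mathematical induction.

x_m = (-2)^(m + 2) + 5^(m - 1)

Computing the first terms: x_1 = -7, x_2 = 21, x_3 = -7. This suggests x_m = (-2)^(m + 2) + 5^(m - 1).
When m = 1: the formula gives -7 = -7 = x_1.
Suppose the result is true for m = p, so x_p = (-2)^(p + 2) + 5^(p - 1).
Then x_{p+1} = 5·x_p - 28·(-2)^p = 5·((-2)^(p + 2) + 5^(p - 1)) - 28·(-2)^p = (-2)^(p + 3) + 5^p = (-2)^((p+1) + 2) + 5^((p+1) - 1),
which is the claimed formula at m = p+1.
This completes the induction.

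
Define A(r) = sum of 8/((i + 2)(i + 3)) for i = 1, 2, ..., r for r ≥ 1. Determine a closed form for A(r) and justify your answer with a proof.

A(r) = 8r/(3(r + 3))

We claim A(r) = 8r/(3(r + 3)) for all r ≥ 1.
Base step (r = 1): A(1) = 2/3, and the closed form gives 2/3. They agree.
Inductive step: assume the claim holds for r = i, so A(i) = 8i/(3(i + 3)).
Then A(i+1) = A(i) + (8/((i + 3)(i + 4))) = (8i/(3(i + 3))) + (8/((i + 3)(i + 4))).
Simplifying, A(i+1) = 8(i + 1)/(3(i + 4)) = 8(i+1)/(3((i+1) + 3)),
which is the closed form with r = i+1.
This completes the induction.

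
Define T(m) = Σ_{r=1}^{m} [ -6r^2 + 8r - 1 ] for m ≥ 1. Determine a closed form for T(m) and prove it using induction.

T(m) = -m(2m^2 - m - 2)

We claim T(m) = -m(2m^2 - m - 2) for all m ≥ 1.
Base case (m = 1): T(1) = 1, and the closed form gives 1. They agree.
Inductive step: suppose the statement holds for some r ≥ 1, so T(r) = r(-2r^2 + r + 2).
Then T(r+1) = T(r) + (-6r^2 - 4r + 1) = (r(-2r^2 + r + 2)) + (-6r^2 - 4r + 1).
Simplifying, T(r+1) = -(r + 1)(2r^2 + 3r - 1) = -(r+1)(2(r+1)^2 - (r+1) - 2),
which is the closed form with m = r+1.
By the principle of mathematical induction, the result holds for all m ≥ 1.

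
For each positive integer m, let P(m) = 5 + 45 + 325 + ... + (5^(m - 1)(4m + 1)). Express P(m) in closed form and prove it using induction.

We claim P(m) = 5^m·m for all m ≥ 1.
When m = 1: P(1) = 5, and the closed form gives 5. They agree.
Suppose the result is true for m = r, so P(r) = 5^r·r.
Then P(r+1) = P(r) + (5^r(4r + 5)) = (5^r·r) + (5^r(4r + 5)).
Simplifying, P(r+1) = 5^(r + 1)(r + 1) = 5^(r+1)·(r+1),
which is the closed form with m = r+1.
Hence, by induction on m, the claim holds for every m ≥ 1.

P(m) = 5^m·m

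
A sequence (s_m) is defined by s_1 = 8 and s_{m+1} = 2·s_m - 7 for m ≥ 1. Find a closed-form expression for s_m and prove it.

Computing the first terms: s_1 = 8, s_2 = 9, s_3 = 11. This suggests s_m = 2^(m - 1) + 7.
Base step (m = 1): the formula gives 8 = 8 = s_1.
Inductive step: assume the claim holds for m = k, so s_k = 2^(k - 1) + 7.
Then s_{k+1} = 2·s_k - 7 = 2·(2^(k - 1) + 7) - 7 = 2^k + 7 = 2^((k+1) - 1) + 7,
which is the claimed formula at m = k+1.
Hence, by induction on m, the claim holds for every m ≥ 1.

s_m = 2^(m - 1) + 7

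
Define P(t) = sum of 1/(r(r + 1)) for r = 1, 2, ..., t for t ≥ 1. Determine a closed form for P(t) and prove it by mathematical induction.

We claim P(t) = t/(t + 1) for all t ≥ 1.
For the base case t = 1: P(1) = 1/2, and the closed form gives 1/2. They agree.
Inductive step: assume the claim holds for t = r, so P(r) = r/(r + 1).
Then P(r+1) = P(r) + (1/((r + 1)(r + 2))) = (r/(r + 1)) + (1/((r + 1)(r + 2))).
Simplifying, P(r+1) = (r + 1)/(r + 2) = (r+1)/((r+1) + 1),
which is the closed form with t = r+1.
Hence, by induction on t, the claim holds for every t ≥ 1.

P(t) = t/(t + 1)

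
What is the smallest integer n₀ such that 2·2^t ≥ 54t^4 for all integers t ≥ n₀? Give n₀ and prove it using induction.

At t = 22: 8388608 < 12649824, so the inequality fails and n₀ ≥ 23. We prove 2·2^t ≥ 54t^4 for all t ≥ 23.
When t = 23: 2·2^t = 16777216 and 54t^4 = 15111414, so 16777216 ≥ 15111414.
Inductive step: suppose the statement holds for some m ≥ 23, so 2·2^m ≥ 54m^4.
Then 2·2^(m + 1) = 2·(2·2^m) ≥ 2·(54m^4).
Also, for m ≥ 23 we have 2·(54m^4) ≥ 54(m+1)^4, since 2 ≥ (1 + 1/m)^4 for all m ≥ 23.
Combining, 2·2^(m + 1) ≥ 54(m+1)^4.
By the principle of mathematical induction, the result holds for all t ≥ 23.
Hence the smallest such n₀ is 23.

n₀ = 23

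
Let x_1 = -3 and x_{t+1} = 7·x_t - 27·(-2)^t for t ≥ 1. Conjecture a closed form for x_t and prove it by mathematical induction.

x_t = 3(-2)^t + 3·7^(t - 1)

Computing the first terms: x_1 = -3, x_2 = 33, x_3 = 123. This suggests x_t = 3(-2)^t + 3·7^(t - 1).
Base step (t = 1): the formula gives -3 = -3 = x_1.
Inductive step: assume the claim holds for t = p, so x_p = 3(-2)^p + 3·7^(p - 1).
Then x_{p+1} = 7·x_p - 27·(-2)^p = 7·(3(-2)^p + 3·7^(p - 1)) - 27·(-2)^p = 3(-2)^(p + 1) + 3·7^p = 3(-2)^(p+1) + 3·7^((p+1) - 1),
which is the claimed formula at t = p+1.
Hence, by induction on t, the claim holds for every t ≥ 1.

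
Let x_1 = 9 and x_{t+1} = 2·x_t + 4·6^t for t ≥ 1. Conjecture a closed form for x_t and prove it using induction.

x_t = 3·2^(t - 1) + 6^t

Computing the first terms: x_1 = 9, x_2 = 42, x_3 = 228. This suggests x_t = 3·2^(t - 1) + 6^t.
When t = 1: the formula gives 9 = 9 = x_1.
Inductive step: assume the claim holds for t = i, so x_i = 3·2^(i - 1) + 6^i.
Then x_{i+1} = 2·x_i + 4·6^i = 2·(3·2^(i - 1) + 6^i) + 4·6^i = 3·2^i + 6^(i + 1) = 3·2^((i+1) - 1) + 6^(i+1),
which is the claimed formula at t = i+1.
By the principle of mathematical induction, the result holds for all t ≥ 1.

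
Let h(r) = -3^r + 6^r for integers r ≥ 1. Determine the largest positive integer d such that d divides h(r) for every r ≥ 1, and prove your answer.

d = 3

Computing the first values: h(1) = 3 and h(2) = 27; gcd(3, 27) = 3, so d ≤ 3.
We prove 3 | -3^r + 6^r for all r ≥ 1 by induction on r.
When r = 1: h(1) = 3 = 3·(1), so 3 | h(1).
Inductive step: suppose the statement holds for some i ≥ 1, i.e. 3 | h(i). Then
6^{i+1} − 3^{i+1} = 6·6^i − 3·3^i = 6·(6^i − 3^i) + (3)·3^i. The first term is divisible by 3 by the inductive hypothesis, and the second term (3)·3^i is divisible by 3 since 3 | 3. Hence 3 | h(i+1).
By induction, the statement is established for all r ≥ 1.
Therefore the largest such d is 3.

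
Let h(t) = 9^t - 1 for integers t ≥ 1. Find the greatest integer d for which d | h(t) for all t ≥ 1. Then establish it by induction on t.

Computing the first values: h(1) = 8 and h(2) = 80; gcd(8, 80) = 8, so d ≤ 8.
We prove 8 | 9^t - 1 for all t ≥ 1 by induction on t.
Base case (t = 1): h(1) = 8 = 8·(1), so 8 | h(1).
Suppose the result is true for t = p, i.e. 8 | h(p). Then
9^{p+1} − 1^{p+1} = 9·9^p − 1·1^p = 9·(9^p − 1^p) + (8)·1^p. The first term is divisible by 8 by the inductive hypothesis, and the second term (8)·1^p is divisible by 8 since 8 | 8. Hence 8 | h(p+1).
By induction, the statement is established for all t ≥ 1.
Therefore the largest such d is 8.

d = 8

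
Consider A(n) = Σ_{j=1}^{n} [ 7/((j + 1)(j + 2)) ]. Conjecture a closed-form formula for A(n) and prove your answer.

A(n) = 7n/(2(n + 2))

We claim A(n) = 7n/(2(n + 2)) for all n ≥ 1.
For the base case n = 1: A(1) = 7/6, and the closed form gives 7/6. They agree.
Inductive step: assume the claim holds for n = j, so A(j) = 7j/(2(j + 2)).
Then A(j+1) = A(j) + (7/((j + 2)(j + 3))) = (7j/(2(j + 2))) + (7/((j + 2)(j + 3))).
Simplifying, A(j+1) = 7(j + 1)/(2(j + 3)) = 7(j+1)/(2((j+1) + 2)),
which is the closed form with n = j+1.
This completes the induction.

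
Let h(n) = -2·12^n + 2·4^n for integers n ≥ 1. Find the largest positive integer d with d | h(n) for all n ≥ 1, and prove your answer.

d = 16

Computing the first values: h(1) = -16 and h(2) = -256; gcd(-16, -256) = 16, so d ≤ 16.
We prove 16 | -2·12^n + 2·4^n for all n ≥ 1 by induction on n.
Base case (n = 1): h(1) = -16 = 16·(-1), so 16 | h(1).
Inductive step: suppose the statement holds for some r ≥ 1, i.e. 16 | h(r). Then
h(r+1) − 12·h(r) = (-2·12^(r+1) + 2·4^(r+1)) − 12·(-2·12^r + 2·4^r) = (2)·4^r·(4 − 12) = (-16)·4^r. Since 16 | h(r) by the inductive hypothesis, 16 | 12·h(r); and 16 | -16 since -16 = 16·-1. Therefore 16 | h(r+1).
By induction, the statement is established for all n ≥ 1.
Therefore the largest such d is 16.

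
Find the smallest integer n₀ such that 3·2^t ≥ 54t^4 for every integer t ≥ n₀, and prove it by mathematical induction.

n₀ = 23

At t = 22: 12582912 < 12649824, so the inequality fails and n₀ ≥ 23. We prove 3·2^t ≥ 54t^4 for all t ≥ 23.
When t = 23: 3·2^t = 25165824 and 54t^4 = 15111414, so 25165824 ≥ 15111414.
Inductive step: suppose the statement holds for some p ≥ 23, so 3·2^p ≥ 54p^4.
Then 3·2^(p + 1) = 2·(3·2^p) ≥ 2·(54p^4).
Also, for p ≥ 23 we have 2·(54p^4) ≥ 54(p+1)^4, since 2 ≥ (1 + 1/p)^4 for all p ≥ 23.
Combining, 3·2^(p + 1) ≥ 54(p+1)^4.
By the principle of mathematical induction, the result holds for all t ≥ 23.
Hence the smallest such n₀ is 23.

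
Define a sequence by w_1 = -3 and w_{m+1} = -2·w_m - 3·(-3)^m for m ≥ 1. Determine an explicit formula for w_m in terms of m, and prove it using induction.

w_m = -3(-2)^m - (-3)^(m + 1)

Computing the first terms: w_1 = -3, w_2 = 15, w_3 = -57. This suggests w_m = -3(-2)^m - (-3)^(m + 1).
For the base case m = 1: the formula gives -3 = -3 = w_1.
For the inductive step, assume it holds for an arbitrary r ≥ 1, so w_r = -3(-2)^r - (-3)^(r + 1).
Then w_{r+1} = -2·w_r - 3·(-3)^r = -2·(-3(-2)^r - (-3)^(r + 1)) - 3·(-3)^r = -3(-2)^(r + 1) - (-3)^(r + 2) = -3(-2)^(r+1) - (-3)^((r+1) + 1),
which is the claimed formula at m = r+1.
By induction, the statement is established for all m ≥ 1.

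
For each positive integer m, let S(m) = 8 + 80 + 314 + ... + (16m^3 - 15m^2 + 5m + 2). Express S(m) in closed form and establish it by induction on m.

We claim S(m) = m(4m^3 + 3m^2 - m + 2) for all m ≥ 1.
Base step (m = 1): S(1) = 8, and the closed form gives 8. They agree.
For the inductive step, assume it holds for an arbitrary k ≥ 1, so S(k) = k(4k^3 + 3k^2 - k + 2).
Then S(k+1) = S(k) + (16k^3 + 33k^2 + 23k + 8) = (k(4k^3 + 3k^2 - k + 2)) + (16k^3 + 33k^2 + 23k + 8).
Simplifying, S(k+1) = (k + 1)(4k^3 + 15k^2 + 17k + 8) = (k+1)(4(k+1)^3 + 3(k+1)^2 - (k+1) + 2),
which is the closed form with m = k+1.
This completes the induction.

S(m) = m(4m^3 + 3m^2 - m + 2)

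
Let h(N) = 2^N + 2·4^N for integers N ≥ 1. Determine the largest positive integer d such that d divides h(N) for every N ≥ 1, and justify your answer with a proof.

d = 2

Computing the first values: h(1) = 10 and h(2) = 36; gcd(10, 36) = 2, so d ≤ 2.
We prove 2 | 2^N + 2·4^N for all N ≥ 1 by induction on N.
For the base case N = 1: h(1) = 10 = 2·(5), so 2 | h(1).
Suppose the result is true for N = i, i.e. 2 | h(i). Then
h(i+1) − 4·h(i) = (2^(i+1) + 2·4^(i+1)) − 4·(2^i + 2·4^i) = (1)·2^i·(2 − 4) = (-2)·2^i. Since 2 | h(i) by the inductive hypothesis, 2 | 4·h(i); and 2 | -2 since -2 = 2·-1. Therefore 2 | h(i+1).
Hence, by induction on N, the claim holds for every N ≥ 1.
Therefore the largest such d is 2.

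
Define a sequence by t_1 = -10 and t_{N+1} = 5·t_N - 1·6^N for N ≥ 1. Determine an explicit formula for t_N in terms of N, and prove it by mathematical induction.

t_N = -4·5^(N - 1) - 6^N

Computing the first terms: t_1 = -10, t_2 = -56, t_3 = -316. This suggests t_N = -4·5^(N - 1) - 6^N.
When N = 1: the formula gives -10 = -10 = t_1.
Inductive step: suppose the statement holds for some r ≥ 1, so t_r = -4·5^(r - 1) - 6^r.
Then t_{r+1} = 5·t_r - 1·6^r = 5·(-4·5^(r - 1) - 6^r) - 1·6^r = -4·5^r - 6^(r + 1) = -4·5^((r+1) - 1) - 6^(r+1),
which is the claimed formula at N = r+1.
This completes the induction.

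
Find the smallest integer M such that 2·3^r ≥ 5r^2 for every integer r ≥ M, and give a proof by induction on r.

M = 3

At r = 2: 18 < 20, so the inequality fails and M ≥ 3. We prove 2·3^r ≥ 5r^2 for all r ≥ 3.
For the base case r = 3: 2·3^r = 54 and 5r^2 = 45, so 54 ≥ 45.
Suppose the result is true for r = p, so 2·3^p ≥ 5p^2.
Then 2·3^(p + 1) = 3·(2·3^p) ≥ 3·(5p^2).
Also, for p ≥ 3 we have 3·(5p^2) ≥ 5(p+1)^2, since 3 ≥ (1 + 1/p)^2 for all p ≥ 3.
Combining, 2·3^(p + 1) ≥ 5(p+1)^2.
By the principle of mathematical induction, the result holds for all r ≥ 3.
Hence the smallest such M is 3.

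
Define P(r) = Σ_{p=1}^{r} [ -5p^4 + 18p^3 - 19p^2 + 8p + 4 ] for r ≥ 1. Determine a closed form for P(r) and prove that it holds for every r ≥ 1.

P(r) = -r(r^4 - 2r^3 - r^2 + r - 5)

We claim P(r) = -r(r^4 - 2r^3 - r^2 + r - 5) for all r ≥ 1.
When r = 1: P(1) = 6, and the closed form gives 6. They agree.
For the inductive step, assume it holds for an arbitrary p ≥ 1, so P(p) = p(-p^4 + 2p^3 + p^2 - p + 5).
Then P(p+1) = P(p) + (-5p^4 - 2p^3 + 5p^2 + 4p + 6) = (p(-p^4 + 2p^3 + p^2 - p + 5)) + (-5p^4 - 2p^3 + 5p^2 + 4p + 6).
Simplifying, P(p+1) = -(p + 1)(p^4 + 2p^3 - p^2 - 3p - 6) = -(p+1)((p+1)^4 - 2(p+1)^3 - (p+1)^2 + (p+1) - 5),
which is the closed form with r = p+1.
Hence, by induction on r, the claim holds for every r ≥ 1.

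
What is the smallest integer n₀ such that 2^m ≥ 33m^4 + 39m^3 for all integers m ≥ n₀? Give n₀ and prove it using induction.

n₀ = 24

At m = 23: 8388608 < 9709266, so the inequality fails and n₀ ≥ 24. We prove 2^m ≥ 33m^4 + 39m^3 for all m ≥ 24.
For the base case m = 24: 2^m = 16777216 and 33m^4 + 39m^3 = 11487744, so 16777216 ≥ 11487744.
Inductive step: assume the claim holds for m = j, so 2^j ≥ 33j^4 + 39j^3.
Then 2^(j + 1) = 2·(2^j) ≥ 2·(33j^4 + 39j^3).
Also, for j ≥ 24 we have 2·(33j^4 + 39j^3) ≥ 33(j+1)^4 + 39(j+1)^3, since 2·(33j^4 + 39j^3) − (33(j+1)^4 + 39(j+1)^3) = 33j^4 - 93j^3 - 315j^2 - 249j - 72, which is nonnegative for all j ≥ 24.
Combining, 2^(j + 1) ≥ 33(j+1)^4 + 39(j+1)^3.
Hence, by induction on m, the claim holds for every m ≥ 24.
Hence the smallest such n₀ is 24.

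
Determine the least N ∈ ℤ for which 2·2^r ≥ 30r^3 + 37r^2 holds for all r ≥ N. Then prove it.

At r = 16: 131072 < 132352, so the inequality fails and N ≥ 17. We prove 2·2^r ≥ 30r^3 + 37r^2 for all r ≥ 17.
Base step (r = 17): 2·2^r = 262144 and 30r^3 + 37r^2 = 158083, so 262144 ≥ 158083.
Suppose the result is true for r = j, so 2·2^j ≥ 30j^3 + 37j^2.
Then 2·2^(j + 1) = 2·(2·2^j) ≥ 2·(30j^3 + 37j^2).
Also, for j ≥ 17 we have 2·(30j^3 + 37j^2) ≥ 30(j+1)^3 + 37(j+1)^2, since 2·(30j^3 + 37j^2) − (30(j+1)^3 + 37(j+1)^2) = 30j^3 - 53j^2 - 164j - 67, which is nonnegative for all j ≥ 17.
Combining, 2·2^(j + 1) ≥ 30(j+1)^3 + 37(j+1)^2.
Hence, by induction on r, the claim holds for every r ≥ 17.
Hence the smallest such N is 17.

N = 17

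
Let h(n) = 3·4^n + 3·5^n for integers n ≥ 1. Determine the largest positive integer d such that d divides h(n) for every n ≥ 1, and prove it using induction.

Computing the first values: h(1) = 27 and h(2) = 123; gcd(27, 123) = 3, so d ≤ 3.
We prove 3 | 3·4^n + 3·5^n for all n ≥ 1 by induction on n.
Base case (n = 1): h(1) = 27 = 3·(9), so 3 | h(1).
Inductive step: assume the claim holds for n = i, i.e. 3 | h(i). Then
h(i+1) − 5·h(i) = (3·4^(i+1) + 3·5^(i+1)) − 5·(3·4^i + 3·5^i) = (3)·4^i·(4 − 5) = (-3)·4^i. Since 3 | h(i) by the inductive hypothesis, 3 | 5·h(i); and 3 | -3 since -3 = 3·-1. Therefore 3 | h(i+1).
This completes the induction.
Therefore the largest such d is 3.

d = 3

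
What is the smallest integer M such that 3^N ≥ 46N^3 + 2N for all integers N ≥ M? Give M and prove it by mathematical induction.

At N = 9: 19683 < 33552, so the inequality fails and M ≥ 10. We prove 3^N ≥ 46N^3 + 2N for all N ≥ 10.
For the base case N = 10: 3^N = 59049 and 46N^3 + 2N = 46020, so 59049 ≥ 46020.
For the inductive step, assume it holds for an arbitrary p ≥ 10, so 3^p ≥ 46p^3 + 2p.
Then 3^(p + 1) = 3·(3^p) ≥ 3·(46p^3 + 2p).
Also, for p ≥ 10 we have 3·(46p^3 + 2p) ≥ 46(p+1)^3 + 2(p+1), since 3·(46p^3 + 2p) − (46(p+1)^3 + 2(p+1)) = 92p^3 - 138p^2 - 134p - 48, which is nonnegative for all p ≥ 10.
Combining, 3^(p + 1) ≥ 46(p+1)^3 + 2(p+1).
This completes the induction.
Hence the smallest such M is 10.

M = 10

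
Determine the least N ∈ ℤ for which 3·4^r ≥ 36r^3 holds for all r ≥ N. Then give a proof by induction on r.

At r = 5: 3072 < 4500, so the inequality fails and N ≥ 6. We prove 3·4^r ≥ 36r^3 for all r ≥ 6.
Base step (r = 6): 3·4^r = 12288 and 36r^3 = 7776, so 12288 ≥ 7776.
Suppose the result is true for r = p, so 3·4^p ≥ 36p^3.
Then 3·4^(p + 1) = 4·(3·4^p) ≥ 4·(36p^3).
Also, for p ≥ 6 we have 4·(36p^3) ≥ 36(p+1)^3, since 4 ≥ (1 + 1/p)^3 for all p ≥ 6.
Combining, 3·4^(p + 1) ≥ 36(p+1)^3.
Hence, by induction on r, the claim holds for every r ≥ 6.
Hence the smallest such N is 6.

N = 6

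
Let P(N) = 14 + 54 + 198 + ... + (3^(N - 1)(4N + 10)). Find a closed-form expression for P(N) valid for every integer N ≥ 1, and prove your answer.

We claim P(N) = 2·3^N(N + 2) - 4 for all N ≥ 1.
When N = 1: P(1) = 14, and the closed form gives 14. They agree.
Suppose the result is true for N = i, so P(i) = 2·3^i(i + 2) - 4.
Then P(i+1) = P(i) + (3^i(4i + 14)) = (2·3^i(i + 2) - 4) + (3^i(4i + 14)).
Simplifying, P(i+1) = 6·3^i·i + 18·3^i - 4 = 2·3^(i+1)((i+1) + 2) - 4,
which is the closed form with N = i+1.
Hence, by induction on N, the claim holds for every N ≥ 1.

P(N) = 2·3^N(N + 2) - 4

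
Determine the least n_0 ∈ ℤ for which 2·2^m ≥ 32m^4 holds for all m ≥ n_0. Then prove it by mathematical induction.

At m = 21: 4194304 < 6223392, so the inequality fails and n_0 ≥ 22. We prove 2·2^m ≥ 32m^4 for all m ≥ 22.
Base step (m = 22): 2·2^m = 8388608 and 32m^4 = 7496192, so 8388608 ≥ 7496192.
Inductive step: assume the claim holds for m = i, so 2·2^i ≥ 32i^4.
Then 2·2^(i + 1) = 2·(2·2^i) ≥ 2·(32i^4).
Also, for i ≥ 22 we have 2·(32i^4) ≥ 32(i+1)^4, since 2 ≥ (1 + 1/i)^4 for all i ≥ 22.
Combining, 2·2^(i + 1) ≥ 32(i+1)^4.
Hence, by induction on m, the claim holds for every m ≥ 22.
Hence the smallest such n_0 is 22.

n_0 = 22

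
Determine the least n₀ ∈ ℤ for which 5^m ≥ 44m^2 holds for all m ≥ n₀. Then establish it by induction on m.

At m = 4: 625 < 704, so the inequality fails and n₀ ≥ 5. We prove 5^m ≥ 44m^2 for all m ≥ 5.
Base step (m = 5): 5^m = 3125 and 44m^2 = 1100, so 3125 ≥ 1100.
Suppose the result is true for m = j, so 5^j ≥ 44j^2.
Then 5^(j + 1) = 5·(5^j) ≥ 5·(44j^2).
Also, for j ≥ 5 we have 5·(44j^2) ≥ 44(j+1)^2, since 5 ≥ (1 + 1/j)^2 for all j ≥ 5.
Combining, 5^(j + 1) ≥ 44(j+1)^2.
By induction, the statement is established for all m ≥ 5.
Hence the smallest such n₀ is 5.

n₀ = 5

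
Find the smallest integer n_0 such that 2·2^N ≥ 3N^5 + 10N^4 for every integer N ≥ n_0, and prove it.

At N = 23: 16777216 < 22107439, so the inequality fails and n_0 ≥ 24. We prove 2·2^N ≥ 3N^5 + 10N^4 for all N ≥ 24.
Base case (N = 24): 2·2^N = 33554432 and 3N^5 + 10N^4 = 27205632, so 33554432 ≥ 27205632.
For the inductive step, assume it holds for an arbitrary p ≥ 24, so 2·2^p ≥ 3p^5 + 10p^4.
Then 2·2^(p + 1) = 2·(2·2^p) ≥ 2·(3p^5 + 10p^4).
Also, for p ≥ 24 we have 2·(3p^5 + 10p^4) ≥ 3(p+1)^5 + 10(p+1)^4, since 2·(3p^5 + 10p^4) − (3(p+1)^5 + 10(p+1)^4) = 3p^5 - 5p^4 - 70p^3 - 90p^2 - 55p - 13, which is nonnegative for all p ≥ 24.
Combining, 2·2^(p + 1) ≥ 3(p+1)^5 + 10(p+1)^4.
By the principle of mathematical induction, the result holds for all N ≥ 24.
Hence the smallest such n_0 is 24.

n_0 = 24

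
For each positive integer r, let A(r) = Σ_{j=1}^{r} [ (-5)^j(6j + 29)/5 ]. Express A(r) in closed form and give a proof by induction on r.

We claim A(r) = (-5)^r(r + 5) - 5 for all r ≥ 1.
When r = 1: A(1) = -35, and the closed form gives -35. They agree.
Suppose the result is true for r = j, so A(j) = (-5)^j(j + 5) - 5.
Then A(j+1) = A(j) + ((-5)^j(-6j - 35)) = ((-5)^j(j + 5) - 5) + ((-5)^j(-6j - 35)).
Simplifying, A(j+1) = -5(-5)^j·j - 30(-5)^j - 5 = (-5)^(j+1)((j+1) + 5) - 5,
which is the closed form with r = j+1.
By induction, the statement is established for all r ≥ 1.

A(r) = (-5)^r(r + 5) - 5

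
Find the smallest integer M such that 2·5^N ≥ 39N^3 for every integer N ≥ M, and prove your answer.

At N = 4: 1250 < 2496, so the inequality fails and M ≥ 5. We prove 2·5^N ≥ 39N^3 for all N ≥ 5.
For the base case N = 5: 2·5^N = 6250 and 39N^3 = 4875, so 6250 ≥ 4875.
Inductive step: suppose the statement holds for some p ≥ 5, so 2·5^p ≥ 39p^3.
Then 2·5^(p + 1) = 5·(2·5^p) ≥ 5·(39p^3).
Also, for p ≥ 5 we have 5·(39p^3) ≥ 39(p+1)^3, since 5 ≥ (1 + 1/p)^3 for all p ≥ 5.
Combining, 2·5^(p + 1) ≥ 39(p+1)^3.
By the principle of mathematical induction, the result holds for all N ≥ 5.
Hence the smallest such M is 5.

M = 5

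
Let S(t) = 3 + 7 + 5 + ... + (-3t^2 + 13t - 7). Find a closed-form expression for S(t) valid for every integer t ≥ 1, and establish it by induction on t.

We claim S(t) = -t(t^2 - 5t + 1) for all t ≥ 1.
When t = 1: S(1) = 3, and the closed form gives 3. They agree.
Inductive step: suppose the statement holds for some i ≥ 1, so S(i) = i(-i^2 + 5i - 1).
Then S(i+1) = S(i) + (-3i^2 + 7i + 3) = (i(-i^2 + 5i - 1)) + (-3i^2 + 7i + 3).
Simplifying, S(i+1) = -(i + 1)(i^2 - 3i - 3) = -(i+1)((i+1)^2 - 5(i+1) + 1),
which is the closed form with t = i+1.
Hence, by induction on t, the claim holds for every t ≥ 1.

S(t) = -t(t^2 - 5t + 1)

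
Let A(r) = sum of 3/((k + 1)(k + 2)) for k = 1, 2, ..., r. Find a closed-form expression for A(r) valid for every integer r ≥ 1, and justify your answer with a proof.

A(r) = 3r/(2(r + 2))

We claim A(r) = 3r/(2(r + 2)) for all r ≥ 1.
For the base case r = 1: A(1) = 1/2, and the closed form gives 1/2. They agree.
For the inductive step, assume it holds for an arbitrary k ≥ 1, so A(k) = 3k/(2(k + 2)).
Then A(k+1) = A(k) + (3/((k + 2)(k + 3))) = (3k/(2(k + 2))) + (3/((k + 2)(k + 3))).
Simplifying, A(k+1) = 3(k + 1)/(2(k + 3)) = 3(k+1)/(2((k+1) + 2)),
which is the closed form with r = k+1.
Hence, by induction on r, the claim holds for every r ≥ 1.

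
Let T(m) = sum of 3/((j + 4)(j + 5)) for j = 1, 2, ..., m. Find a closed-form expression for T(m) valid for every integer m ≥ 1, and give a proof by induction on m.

T(m) = 3m/(5(m + 5))

We claim T(m) = 3m/(5(m + 5)) for all m ≥ 1.
When m = 1: T(1) = 1/10, and the closed form gives 1/10. They agree.
Inductive step: assume the claim holds for m = j, so T(j) = 3j/(5(j + 5)).
Then T(j+1) = T(j) + (3/((j + 5)(j + 6))) = (3j/(5(j + 5))) + (3/((j + 5)(j + 6))).
Simplifying, T(j+1) = 3(j + 1)/(5(j + 6)) = 3(j+1)/(5((j+1) + 5)),
which is the closed form with m = j+1.
By induction, the statement is established for all m ≥ 1.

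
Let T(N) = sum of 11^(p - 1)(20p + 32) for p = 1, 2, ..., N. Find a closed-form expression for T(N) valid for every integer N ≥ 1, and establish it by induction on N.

We claim T(N) = 11^N(2N + 3) - 3 for all N ≥ 1.
For the base case N = 1: T(1) = 52, and the closed form gives 52. They agree.
For the inductive step, assume it holds for an arbitrary p ≥ 1, so T(p) = 11^p(2p + 3) - 3.
Then T(p+1) = T(p) + (11^p(20p + 52)) = (11^p(2p + 3) - 3) + (11^p(20p + 52)).
Simplifying, T(p+1) = 22·11^p·p + 55·11^p - 3 = 11^(p+1)(2(p+1) + 3) - 3,
which is the closed form with N = p+1.
This completes the induction.

T(N) = 11^N(2N + 3) - 3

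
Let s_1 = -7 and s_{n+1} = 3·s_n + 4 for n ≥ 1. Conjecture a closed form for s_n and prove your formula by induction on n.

Computing the first terms: s_1 = -7, s_2 = -17, s_3 = -47. This suggests s_n = -5·3^(n - 1) - 2.
Base case (n = 1): the formula gives -7 = -7 = s_1.
Inductive step: assume the claim holds for n = p, so s_p = -5·3^(p - 1) - 2.
Then s_{p+1} = 3·s_p + 4 = 3·(-5·3^(p - 1) - 2) + 4 = -5·3^p - 2 = -5·3^((p+1) - 1) - 2,
which is the claimed formula at n = p+1.
By the principle of mathematical induction, the result holds for all n ≥ 1.

s_n = -5·3^(n - 1) - 2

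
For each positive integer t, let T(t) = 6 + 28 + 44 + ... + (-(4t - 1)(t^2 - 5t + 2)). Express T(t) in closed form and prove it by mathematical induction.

We claim T(t) = -t(t^3 - 5t^2 - 3t + 1) for all t ≥ 1.
Base step (t = 1): T(1) = 6, and the closed form gives 6. They agree.
Suppose the result is true for t = r, so T(r) = r(-r^3 + 5r^2 + 3r - 1).
Then T(r+1) = T(r) + ((4r + 3)(5r - (r + 1)^2 + 3)) = (r(-r^3 + 5r^2 + 3r - 1)) + ((4r + 3)(5r - (r + 1)^2 + 3)).
Simplifying, T(r+1) = -(r + 1)(r^3 - 2r^2 - 10r - 6) = -(r+1)((r+1)^3 - 5(r+1)^2 - 3(r+1) + 1),
which is the closed form with t = r+1.
By the principle of mathematical induction, the result holds for all t ≥ 1.

T(t) = -t(t^3 - 5t^2 - 3t + 1)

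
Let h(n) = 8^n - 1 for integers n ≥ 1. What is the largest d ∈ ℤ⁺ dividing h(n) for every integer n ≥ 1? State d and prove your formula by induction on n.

d = 7

Computing the first values: h(1) = 7 and h(2) = 63; gcd(7, 63) = 7, so d ≤ 7.
We prove 7 | 8^n - 1 for all n ≥ 1 by induction on n.
When n = 1: h(1) = 7 = 7·(1), so 7 | h(1).
Inductive step: suppose the statement holds for some m ≥ 1, i.e. 7 | h(m). Then
8^{m+1} − 1^{m+1} = 8·8^m − 1·1^m = 8·(8^m − 1^m) + (7)·1^m. The first term is divisible by 7 by the inductive hypothesis, and the second term (7)·1^m is divisible by 7 since 7 | 7. Hence 7 | h(m+1).
This completes the induction.
Therefore the largest such d is 7.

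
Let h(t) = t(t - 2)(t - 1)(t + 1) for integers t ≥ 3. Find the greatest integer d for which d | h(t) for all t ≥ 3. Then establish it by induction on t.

Computing the first values: h(3) = 24 and h(4) = 120; gcd(24, 120) = 24, so d ≤ 24.
We prove 24 | t(t - 2)(t - 1)(t + 1) for all t ≥ 3 by induction on t.
When t = 3: h(3) = 24 = 24·(1), so 24 | h(3).
For the inductive step, assume it holds for an arbitrary k ≥ 3, i.e. 24 | h(k). Then
h(k+1) − h(k) = (k-1)·k·(k+1)·(k+2) − (k-2)·(k-1)·k·(k+1) = (k-1)·k·(k+1)·[(k+2) − (k-2)] = 4·(k-1)·k·(k+1). The product of 3 consecutive integers is divisible by (3)! = 6, so h(k+1) − h(k) is divisible by 4·6 = 24. By the inductive hypothesis 24 | h(k), hence 24 | h(k+1).
Hence, by induction on t, the claim holds for every t ≥ 3.
Therefore the largest such d is 24.

d = 24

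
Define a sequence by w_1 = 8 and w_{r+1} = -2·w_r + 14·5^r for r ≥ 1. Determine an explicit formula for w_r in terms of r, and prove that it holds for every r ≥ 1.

w_r = (-2)^r + 2·5^r

Computing the first terms: w_1 = 8, w_2 = 54, w_3 = 242. This suggests w_r = (-2)^r + 2·5^r.
When r = 1: the formula gives 8 = 8 = w_1.
Suppose the result is true for r = p, so w_p = (-2)^p + 2·5^p.
Then w_{p+1} = -2·w_p + 14·5^p = -2·((-2)^p + 2·5^p) + 14·5^p = (-2)^(p + 1) + 2·5^(p + 1),
which is the claimed formula at r = p+1.
By induction, the statement is established for all r ≥ 1.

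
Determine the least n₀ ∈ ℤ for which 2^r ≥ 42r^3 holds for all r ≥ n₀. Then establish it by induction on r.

n₀ = 18

At r = 17: 131072 < 206346, so the inequality fails and n₀ ≥ 18. We prove 2^r ≥ 42r^3 for all r ≥ 18.
For the base case r = 18: 2^r = 262144 and 42r^3 = 244944, so 262144 ≥ 244944.
For the inductive step, assume it holds for an arbitrary p ≥ 18, so 2^p ≥ 42p^3.
Then 2^(p + 1) = 2·(2^p) ≥ 2·(42p^3).
Also, for p ≥ 18 we have 2·(42p^3) ≥ 42(p+1)^3, since 2 ≥ (1 + 1/p)^3 for all p ≥ 18.
Combining, 2^(p + 1) ≥ 42(p+1)^3.
This completes the induction.
Hence the smallest such n₀ is 18.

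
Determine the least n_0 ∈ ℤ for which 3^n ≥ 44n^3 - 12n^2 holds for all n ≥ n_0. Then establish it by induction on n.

At n = 9: 19683 < 31104, so the inequality fails and n_0 ≥ 10. We prove 3^n ≥ 44n^3 - 12n^2 for all n ≥ 10.
Base case (n = 10): 3^n = 59049 and 44n^3 - 12n^2 = 42800, so 59049 ≥ 42800.
Inductive step: assume the claim holds for n = m, so 3^m ≥ 44m^3 - 12m^2.
Then 3^(m + 1) = 3·(3^m) ≥ 3·(44m^3 - 12m^2).
Also, for m ≥ 10 we have 3·(44m^3 - 12m^2) ≥ 44(m+1)^3 - 12(m+1)^2, since 3·(44m^3 - 12m^2) − (44(m+1)^3 - 12(m+1)^2) = 88m^3 - 156m^2 - 108m - 32, which is nonnegative for all m ≥ 10.
Combining, 3^(m + 1) ≥ 44(m+1)^3 - 12(m+1)^2.
This completes the induction.
Hence the smallest such n_0 is 10.

n_0 = 10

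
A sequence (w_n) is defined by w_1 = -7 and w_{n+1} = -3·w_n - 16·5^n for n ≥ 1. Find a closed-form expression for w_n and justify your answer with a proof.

w_n = -(-3)^n - 2·5^n

Computing the first terms: w_1 = -7, w_2 = -59, w_3 = -223. This suggests w_n = -(-3)^n - 2·5^n.
When n = 1: the formula gives -7 = -7 = w_1.
Inductive step: assume the claim holds for n = p, so w_p = -(-3)^p - 2·5^p.
Then w_{p+1} = -3·w_p - 16·5^p = -3·(-(-3)^p - 2·5^p) - 16·5^p = -(-3)^(p + 1) - 2·5^(p + 1),
which is the claimed formula at n = p+1.
Hence, by induction on n, the claim holds for every n ≥ 1.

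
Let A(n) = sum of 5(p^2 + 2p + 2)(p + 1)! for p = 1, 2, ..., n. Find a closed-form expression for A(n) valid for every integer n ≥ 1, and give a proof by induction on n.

We claim A(n) = (5n + 5)(n + 2)! - 10 for all n ≥ 1.
Base step (n = 1): A(1) = 50, and the closed form gives 50. They agree.
For the inductive step, assume it holds for an arbitrary p ≥ 1, so A(p) = (5p + 5)(p + 2)! - 10.
Then A(p+1) = A(p) + (5(p^2 + 4p + 5)(p + 2)!) = ((5p + 5)(p + 2)! - 10) + (5(p^2 + 4p + 5)(p + 2)!).
Simplifying, A(p+1) = (5(p+1) + 5)((p+1) + 2)! - 10,
which is the closed form with n = p+1.
This completes the induction.

A(n) = (5n + 5)(n + 2)! - 10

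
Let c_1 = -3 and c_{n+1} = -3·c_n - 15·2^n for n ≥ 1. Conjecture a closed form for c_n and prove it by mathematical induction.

c_n = -(-3)^n - 3·2^n

Computing the first terms: c_1 = -3, c_2 = -21, c_3 = 3. This suggests c_n = -(-3)^n - 3·2^n.
Base step (n = 1): the formula gives -3 = -3 = c_1.
Inductive step: assume the claim holds for n = r, so c_r = -(-3)^r - 3·2^r.
Then c_{r+1} = -3·c_r - 15·2^r = -3·(-(-3)^r - 3·2^r) - 15·2^r = -(-3)^(r + 1) - 3·2^(r + 1),
which is the claimed formula at n = r+1.
This completes the induction.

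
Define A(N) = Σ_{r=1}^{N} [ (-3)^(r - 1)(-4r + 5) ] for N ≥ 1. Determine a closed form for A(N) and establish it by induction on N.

A(N) = (-3)^N(N - 1) + 1

We claim A(N) = (-3)^N(N - 1) + 1 for all N ≥ 1.
Base step (N = 1): A(1) = 1, and the closed form gives 1. They agree.
Inductive step: assume the claim holds for N = r, so A(r) = (-3)^r(r - 1) + 1.
Then A(r+1) = A(r) + ((-3)^r(-4r + 1)) = ((-3)^r(r - 1) + 1) + ((-3)^r(-4r + 1)).
Simplifying, A(r+1) = (-3)^(r + 1)r + 1 = (-3)^(r+1)((r+1) - 1) + 1,
which is the closed form with N = r+1.
By the principle of mathematical induction, the result holds for all N ≥ 1.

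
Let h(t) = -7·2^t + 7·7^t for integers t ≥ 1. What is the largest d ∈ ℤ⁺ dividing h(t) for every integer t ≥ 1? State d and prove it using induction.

Computing the first values: h(1) = 35 and h(2) = 315; gcd(35, 315) = 35, so d ≤ 35.
We prove 35 | -7·2^t + 7·7^t for all t ≥ 1 by induction on t.
When t = 1: h(1) = 35 = 35·(1), so 35 | h(1).
Inductive step: assume the claim holds for t = p, i.e. 35 | h(p). Then
h(p+1) − 7·h(p) = (-7·2^(p+1) + 7·7^(p+1)) − 7·(-7·2^p + 7·7^p) = (-7)·2^p·(2 − 7) = (35)·2^p. Since 35 | h(p) by the inductive hypothesis, 35 | 7·h(p); and 35 | 35 since 35 = 35·1. Therefore 35 | h(p+1).
This completes the induction.
Therefore the largest such d is 35.

d = 35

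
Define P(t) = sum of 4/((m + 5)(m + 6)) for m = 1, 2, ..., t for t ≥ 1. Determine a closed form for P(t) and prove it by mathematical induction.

We claim P(t) = 2t/(3(t + 6)) for all t ≥ 1.
For the base case t = 1: P(1) = 2/21, and the closed form gives 2/21. They agree.
Inductive step: suppose the statement holds for some m ≥ 1, so P(m) = 2m/(3(m + 6)).
Then P(m+1) = P(m) + (4/((m + 6)(m + 7))) = (2m/(3(m + 6))) + (4/((m + 6)(m + 7))).
Simplifying, P(m+1) = 2(m + 1)/(3(m + 7)) = 2(m+1)/(3((m+1) + 6)),
which is the closed form with t = m+1.
By induction, the statement is established for all t ≥ 1.

P(t) = 2t/(3(t + 6))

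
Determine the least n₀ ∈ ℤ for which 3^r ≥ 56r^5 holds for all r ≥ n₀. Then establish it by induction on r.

n₀ = 17

At r = 16: 43046721 < 58720256, so the inequality fails and n₀ ≥ 17. We prove 3^r ≥ 56r^5 for all r ≥ 17.
For the base case r = 17: 3^r = 129140163 and 56r^5 = 79511992, so 129140163 ≥ 79511992.
Suppose the result is true for r = j, so 3^j ≥ 56j^5.
Then 3^(j + 1) = 3·(3^j) ≥ 3·(56j^5).
Also, for j ≥ 17 we have 3·(56j^5) ≥ 56(j+1)^5, since 3 ≥ (1 + 1/j)^5 for all j ≥ 17.
Combining, 3^(j + 1) ≥ 56(j+1)^5.
By the principle of mathematical induction, the result holds for all r ≥ 17.
Hence the smallest such n₀ is 17.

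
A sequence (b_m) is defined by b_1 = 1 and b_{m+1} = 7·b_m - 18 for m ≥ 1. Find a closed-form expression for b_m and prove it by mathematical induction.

b_m = -2·7^(m - 1) + 3

Computing the first terms: b_1 = 1, b_2 = -11, b_3 = -95. This suggests b_m = -2·7^(m - 1) + 3.
For the base case m = 1: the formula gives 1 = 1 = b_1.
Inductive step: suppose the statement holds for some r ≥ 1, so b_r = -2·7^(r - 1) + 3.
Then b_{r+1} = 7·b_r - 18 = 7·(-2·7^(r - 1) + 3) - 18 = -2·7^r + 3 = -2·7^((r+1) - 1) + 3,
which is the claimed formula at m = r+1.
Hence, by induction on m, the claim holds for every m ≥ 1.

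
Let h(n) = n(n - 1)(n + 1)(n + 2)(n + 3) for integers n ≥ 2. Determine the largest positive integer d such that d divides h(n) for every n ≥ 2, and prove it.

d = 120

Computing the first values: h(2) = 120 and h(3) = 720; gcd(120, 720) = 120, so d ≤ 120.
We prove 120 | n(n - 1)(n + 1)(n + 2)(n + 3) for all n ≥ 2 by induction on n.
Base step (n = 2): h(2) = 120 = 120·(1), so 120 | h(2).
Inductive step: suppose the statement holds for some k ≥ 2, i.e. 120 | h(k). Then
h(k+1) − h(k) = k·(k+1)·(k+2)·(k+3)·(k+4) − (k-1)·k·(k+1)·(k+2)·(k+3) = k·(k+1)·(k+2)·(k+3)·[(k+4) − (k-1)] = 5·k·(k+1)·(k+2)·(k+3). The product of 4 consecutive integers is divisible by (4)! = 24, so h(k+1) − h(k) is divisible by 5·24 = 120. By the inductive hypothesis 120 | h(k), hence 120 | h(k+1).
Hence, by induction on n, the claim holds for every n ≥ 2.
Therefore the largest such d is 120.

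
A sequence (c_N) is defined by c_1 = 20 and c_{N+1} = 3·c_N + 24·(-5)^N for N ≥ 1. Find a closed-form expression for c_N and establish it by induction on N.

Computing the first terms: c_1 = 20, c_2 = -60, c_3 = 420. This suggests c_N = -3(-5)^N + 5·3^(N - 1).
Base step (N = 1): the formula gives 20 = 20 = c_1.
Inductive step: assume the claim holds for N = p, so c_p = -3(-5)^p + 5·3^(p - 1).
Then c_{p+1} = 3·c_p + 24·(-5)^p = 3·(-3(-5)^p + 5·3^(p - 1)) + 24·(-5)^p = -3(-5)^(p + 1) + 5·3^p = -3(-5)^(p+1) + 5·3^((p+1) - 1),
which is the claimed formula at N = p+1.
By induction, the statement is established for all N ≥ 1.

c_N = -3(-5)^N + 5·3^(N - 1)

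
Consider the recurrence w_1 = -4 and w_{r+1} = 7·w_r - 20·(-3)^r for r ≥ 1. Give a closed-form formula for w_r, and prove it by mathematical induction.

w_r = 2(-3)^r + 2·7^(r - 1)

Computing the first terms: w_1 = -4, w_2 = 32, w_3 = 44. This suggests w_r = 2(-3)^r + 2·7^(r - 1).
Base case (r = 1): the formula gives -4 = -4 = w_1.
Inductive step: assume the claim holds for r = p, so w_p = 2(-3)^p + 2·7^(p - 1).
Then w_{p+1} = 7·w_p - 20·(-3)^p = 7·(2(-3)^p + 2·7^(p - 1)) - 20·(-3)^p = 2(-3)^(p + 1) + 2·7^p = 2(-3)^(p+1) + 2·7^((p+1) - 1),
which is the claimed formula at r = p+1.
This completes the induction.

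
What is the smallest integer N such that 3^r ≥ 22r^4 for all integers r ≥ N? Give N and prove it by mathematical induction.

At r = 11: 177147 < 322102, so the inequality fails and N ≥ 12. We prove 3^r ≥ 22r^4 for all r ≥ 12.
For the base case r = 12: 3^r = 531441 and 22r^4 = 456192, so 531441 ≥ 456192.
Suppose the result is true for r = p, so 3^p ≥ 22p^4.
Then 3^(p + 1) = 3·(3^p) ≥ 3·(22p^4).
Also, for p ≥ 12 we have 3·(22p^4) ≥ 22(p+1)^4, since 3 ≥ (1 + 1/p)^4 for all p ≥ 12.
Combining, 3^(p + 1) ≥ 22(p+1)^4.
This completes the induction.
Hence the smallest such N is 12.

N = 12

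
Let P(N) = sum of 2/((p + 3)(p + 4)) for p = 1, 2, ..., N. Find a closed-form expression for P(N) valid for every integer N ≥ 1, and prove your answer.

P(N) = N/(2(N + 4))

We claim P(N) = N/(2(N + 4)) for all N ≥ 1.
When N = 1: P(1) = 1/10, and the closed form gives 1/10. They agree.
For the inductive step, assume it holds for an arbitrary p ≥ 1, so P(p) = p/(2(p + 4)).
Then P(p+1) = P(p) + (2/((p + 4)(p + 5))) = (p/(2(p + 4))) + (2/((p + 4)(p + 5))).
Simplifying, P(p+1) = (p + 1)/(2(p + 5)) = (p+1)/(2((p+1) + 4)),
which is the closed form with N = p+1.
Hence, by induction on N, the claim holds for every N ≥ 1.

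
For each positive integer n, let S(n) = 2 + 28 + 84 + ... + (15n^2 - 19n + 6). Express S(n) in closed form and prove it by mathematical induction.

S(n) = n(5n^2 - 2n - 1)

We claim S(n) = n(5n^2 - 2n - 1) for all n ≥ 1.
Base case (n = 1): S(1) = 2, and the closed form gives 2. They agree.
Inductive step: suppose the statement holds for some k ≥ 1, so S(k) = k(5k^2 - 2k - 1).
Then S(k+1) = S(k) + (15k^2 + 11k + 2) = (k(5k^2 - 2k - 1)) + (15k^2 + 11k + 2).
Simplifying, S(k+1) = (k + 1)(5k^2 + 8k + 2) = (k+1)(5(k+1)^2 - 2(k+1) - 1),
which is the closed form with n = k+1.
By the principle of mathematical induction, the result holds for all n ≥ 1.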